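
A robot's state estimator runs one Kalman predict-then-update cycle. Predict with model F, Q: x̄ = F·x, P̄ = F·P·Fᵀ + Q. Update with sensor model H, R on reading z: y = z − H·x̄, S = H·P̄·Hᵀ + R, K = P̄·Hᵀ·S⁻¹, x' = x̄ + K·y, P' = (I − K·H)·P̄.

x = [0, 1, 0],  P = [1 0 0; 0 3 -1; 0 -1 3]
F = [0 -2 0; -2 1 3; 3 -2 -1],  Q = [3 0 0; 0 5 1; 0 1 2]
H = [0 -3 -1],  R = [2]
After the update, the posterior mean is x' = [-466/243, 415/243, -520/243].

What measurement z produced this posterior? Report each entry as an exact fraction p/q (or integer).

z = [-3]

x̄ = F·x = [-2, 1, -2]
P̄ = F·P·Fᵀ + Q = [15 0 10; 0 33 -13; 10 -13 22]
S = H·P̄·Hᵀ + R = [243]
K = P̄·Hᵀ·S⁻¹ = [-10/243; -86/243; 17/243]
x' − x̄ = [20/243, 172/243, -34/243] = K·y
y = (KᵀK)⁻¹·Kᵀ·(x' − x̄) = [-2]
z = y + H·x̄ = [-2] + [-1] = [-3]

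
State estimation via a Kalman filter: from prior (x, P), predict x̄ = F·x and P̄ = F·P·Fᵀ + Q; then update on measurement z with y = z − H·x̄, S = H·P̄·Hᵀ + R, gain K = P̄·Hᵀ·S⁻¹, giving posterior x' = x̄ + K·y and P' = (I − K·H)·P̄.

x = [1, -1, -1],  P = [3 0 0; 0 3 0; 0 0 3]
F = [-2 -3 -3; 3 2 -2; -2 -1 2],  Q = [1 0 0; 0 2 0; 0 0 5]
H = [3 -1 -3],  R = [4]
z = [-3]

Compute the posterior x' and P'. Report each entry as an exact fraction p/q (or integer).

x̄ = F·x = [4, 3, -3]
P̄ = F·P·Fᵀ + Q = [67 -18 3; -18 53 -36; 3 -36 32]
y = z − H·x̄ = [-21]
S = H·P̄·Hᵀ + R = [786]
K = P̄·Hᵀ·S⁻¹ = [35/131; 1/786; -17/262]
x' = x̄ + K·y = [-211/131, 779/262, -429/262]
P' = (I − K·H)·P̄ = [1427/131 -2393/131 2178/131; -2393/131 41657/786 -9415/262; 2178/131 -9415/262 7517/262]

x' = [-211/131, 779/262, -429/262]
P' = [1427/131 -2393/131 2178/131; -2393/131 41657/786 -9415/262; 2178/131 -9415/262 7517/262]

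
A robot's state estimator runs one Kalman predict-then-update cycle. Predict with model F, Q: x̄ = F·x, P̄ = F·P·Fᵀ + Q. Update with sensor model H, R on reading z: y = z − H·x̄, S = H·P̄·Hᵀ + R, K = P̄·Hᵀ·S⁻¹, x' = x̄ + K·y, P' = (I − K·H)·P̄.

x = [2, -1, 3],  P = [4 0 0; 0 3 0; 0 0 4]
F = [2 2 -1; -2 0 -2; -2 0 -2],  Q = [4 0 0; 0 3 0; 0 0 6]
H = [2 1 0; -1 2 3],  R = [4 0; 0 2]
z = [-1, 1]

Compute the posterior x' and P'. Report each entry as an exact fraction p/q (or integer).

x̄ = F·x = [-1, -10, -10]
P̄ = F·P·Fᵀ + Q = [36 -8 -8; -8 35 32; -8 32 38]
y = z − H·x̄ = [11, 50]
S = H·P̄·Hᵀ + R = [151 22; 22 984]
K = P̄·Hᵀ·S⁻¹ = [16162/37025 -3221/37025; 3717/37025 6464/37025; 2913/37025 13867/74050]
x' = x̄ + K·y = [-20293/37025, -6163/37025, 8468/37025]
P' = (I − K·H)·P̄ = [53736/37025 -42824/37025 44314/37025; -42824/37025 100516/37025 -76976/37025; 44314/37025 -76976/37025 70711/37025]

x' = [-20293/37025, -6163/37025, 8468/37025]
P' = [53736/37025 -42824/37025 44314/37025; -42824/37025 100516/37025 -76976/37025; 44314/37025 -76976/37025 70711/37025]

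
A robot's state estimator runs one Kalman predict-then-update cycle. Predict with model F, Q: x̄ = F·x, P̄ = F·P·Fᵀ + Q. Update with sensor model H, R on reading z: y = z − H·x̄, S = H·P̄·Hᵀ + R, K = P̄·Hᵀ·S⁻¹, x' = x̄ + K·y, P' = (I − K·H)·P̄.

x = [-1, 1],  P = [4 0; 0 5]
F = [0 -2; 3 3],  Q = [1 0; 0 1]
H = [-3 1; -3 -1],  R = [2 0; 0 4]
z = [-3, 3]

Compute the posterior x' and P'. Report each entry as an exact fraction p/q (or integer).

x' = [-13/929, -47508/15793]
P' = [150/929 138/929; 138/929 22522/15793]

x̄ = F·x = [-2, 0]
P̄ = F·P·Fᵀ + Q = [21 -30; -30 82]
y = z − H·x̄ = [-9, -3]
S = H·P̄·Hᵀ + R = [453 107; 107 95]
K = P̄·Hᵀ·S⁻¹ = [-156/929 -147/929; 7742/15793 -7390/15793]
x' = x̄ + K·y = [-13/929, -47508/15793]
P' = (I − K·H)·P̄ = [150/929 138/929; 138/929 22522/15793]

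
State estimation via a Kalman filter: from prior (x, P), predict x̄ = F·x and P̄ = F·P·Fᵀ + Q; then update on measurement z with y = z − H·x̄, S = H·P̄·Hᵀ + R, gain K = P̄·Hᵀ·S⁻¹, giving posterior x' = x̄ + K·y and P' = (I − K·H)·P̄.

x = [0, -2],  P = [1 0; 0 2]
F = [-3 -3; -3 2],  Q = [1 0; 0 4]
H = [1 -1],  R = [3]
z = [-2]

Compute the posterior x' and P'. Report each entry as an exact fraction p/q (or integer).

x̄ = F·x = [6, -4]
P̄ = F·P·Fᵀ + Q = [28 -3; -3 21]
y = z − H·x̄ = [-12]
S = H·P̄·Hᵀ + R = [58]
K = P̄·Hᵀ·S⁻¹ = [31/58; -12/29]
x' = x̄ + K·y = [-12/29, 28/29]
P' = (I − K·H)·P̄ = [663/58 285/29; 285/29 321/29]

x' = [-12/29, 28/29]
P' = [663/58 285/29; 285/29 321/29]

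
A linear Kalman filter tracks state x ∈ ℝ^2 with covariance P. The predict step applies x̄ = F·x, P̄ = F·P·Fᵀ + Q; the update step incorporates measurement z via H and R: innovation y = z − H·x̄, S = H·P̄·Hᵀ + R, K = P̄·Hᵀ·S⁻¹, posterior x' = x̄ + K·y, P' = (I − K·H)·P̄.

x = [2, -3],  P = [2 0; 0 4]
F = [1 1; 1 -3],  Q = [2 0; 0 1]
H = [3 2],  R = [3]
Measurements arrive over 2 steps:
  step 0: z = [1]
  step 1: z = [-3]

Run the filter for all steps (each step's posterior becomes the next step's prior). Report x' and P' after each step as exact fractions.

step 0: x̄ = F·x = [-1, 11]
step 0: P̄ = F·P·Fᵀ + Q = [8 -10; -10 39]
step 0: y = z − H·x̄ = [-18]
step 0: S = H·P̄·Hᵀ + R = [111]
step 0: K = P̄·Hᵀ·S⁻¹ = [4/111; 16/37]
step 0: x' = x̄ + K·y = [-61/37, 119/37]
step 0: P' = (I − K·H)·P̄ = [872/111 -434/37; -434/37 675/37]
step 1: x̄ = F·x = [58/37, -418/37]
step 1: P̄ = F·P·Fᵀ + Q = [515/111 -2599/111; -2599/111 27020/111]
step 1: y = z − H·x̄ = [551/37]
step 1: S = H·P̄·Hᵀ + R = [81860/111]
step 1: K = P̄·Hᵀ·S⁻¹ = [-3653/81860; 46243/81860]
step 1: x' = x̄ + K·y = [73921/81860, -236151/81860]
step 1: P' = (I − K·H)·P̄ = [259581/81860 -394851/81860; -394851/81860 661641/81860]

step 0: x' = [-61/37, 119/37], P' = [872/111 -434/37; -434/37 675/37]
step 1: x' = [73921/81860, -236151/81860], P' = [259581/81860 -394851/81860; -394851/81860 661641/81860]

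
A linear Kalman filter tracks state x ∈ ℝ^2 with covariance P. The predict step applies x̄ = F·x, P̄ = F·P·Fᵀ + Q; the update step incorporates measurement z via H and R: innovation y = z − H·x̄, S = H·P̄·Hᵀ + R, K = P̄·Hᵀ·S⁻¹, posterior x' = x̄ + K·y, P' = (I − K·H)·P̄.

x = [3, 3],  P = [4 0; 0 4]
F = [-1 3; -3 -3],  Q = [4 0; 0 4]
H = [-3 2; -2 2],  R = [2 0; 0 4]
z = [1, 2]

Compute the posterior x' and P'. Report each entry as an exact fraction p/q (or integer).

x̄ = F·x = [6, -18]
P̄ = F·P·Fᵀ + Q = [44 -24; -24 76]
y = z − H·x̄ = [55, 50]
S = H·P̄·Hᵀ + R = [990 808; 808 676]
K = P̄·Hᵀ·S⁻¹ = [-1474/2047 1350/2047; -1272/2047 2126/2047]
x' = x̄ + K·y = [-56/89, -22/89]
P' = (I − K·H)·P̄ = [8348/2047 11048/2047; 11048/2047 15300/2047]

x' = [-56/89, -22/89]
P' = [8348/2047 11048/2047; 11048/2047 15300/2047]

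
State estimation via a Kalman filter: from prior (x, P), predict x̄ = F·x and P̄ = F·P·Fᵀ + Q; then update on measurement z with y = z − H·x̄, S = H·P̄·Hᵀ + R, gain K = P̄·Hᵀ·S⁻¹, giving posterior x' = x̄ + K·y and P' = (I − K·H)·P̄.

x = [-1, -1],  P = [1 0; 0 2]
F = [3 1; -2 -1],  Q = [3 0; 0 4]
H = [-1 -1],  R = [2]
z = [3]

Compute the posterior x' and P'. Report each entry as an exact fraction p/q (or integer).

x' = [-26/5, 13/5]
P' = [52/5 -46/5; -46/5 48/5]

x̄ = F·x = [-4, 3]
P̄ = F·P·Fᵀ + Q = [14 -8; -8 10]
y = z − H·x̄ = [2]
S = H·P̄·Hᵀ + R = [10]
K = P̄·Hᵀ·S⁻¹ = [-3/5; -1/5]
x' = x̄ + K·y = [-26/5, 13/5]
P' = (I − K·H)·P̄ = [52/5 -46/5; -46/5 48/5]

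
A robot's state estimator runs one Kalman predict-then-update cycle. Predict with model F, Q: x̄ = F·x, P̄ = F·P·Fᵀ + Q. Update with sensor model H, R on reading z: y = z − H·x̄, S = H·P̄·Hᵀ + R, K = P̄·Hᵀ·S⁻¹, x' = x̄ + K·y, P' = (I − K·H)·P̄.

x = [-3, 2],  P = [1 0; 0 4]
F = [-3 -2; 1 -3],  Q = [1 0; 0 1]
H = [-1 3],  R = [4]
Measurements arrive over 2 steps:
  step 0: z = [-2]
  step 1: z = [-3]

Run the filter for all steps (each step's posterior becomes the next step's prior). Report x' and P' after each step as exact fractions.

step 0: x̄ = F·x = [5, -9]
step 0: P̄ = F·P·Fᵀ + Q = [26 21; 21 38]
step 0: y = z − H·x̄ = [30]
step 0: S = H·P̄·Hᵀ + R = [246]
step 0: K = P̄·Hᵀ·S⁻¹ = [37/246; 31/82]
step 0: x' = x̄ + K·y = [390/41, 96/41]
step 0: P' = (I − K·H)·P̄ = [5027/246 575/82; 575/82 233/82]
step 1: x̄ = F·x = [-1362/41, 102/41]
step 1: P̄ = F·P·Fᵀ + Q = [22995/82 198/41; 198/41 607/123]
step 1: y = z − H·x̄ = [-1791/41]
step 1: S = H·P̄·Hᵀ + R = [24589/82]
step 1: K = P̄·Hᵀ·S⁻¹ = [-21807/24589; 818/24589]
step 1: x' = x̄ + K·y = [135759/24589, 25440/24589]
step 1: P' = (I − K·H)·P̄ = [1096083/24589 336285/24589; 336285/24589 339557/73767]

step 0: x' = [390/41, 96/41], P' = [5027/246 575/82; 575/82 233/82]
step 1: x' = [135759/24589, 25440/24589], P' = [1096083/24589 336285/24589; 336285/24589 339557/73767]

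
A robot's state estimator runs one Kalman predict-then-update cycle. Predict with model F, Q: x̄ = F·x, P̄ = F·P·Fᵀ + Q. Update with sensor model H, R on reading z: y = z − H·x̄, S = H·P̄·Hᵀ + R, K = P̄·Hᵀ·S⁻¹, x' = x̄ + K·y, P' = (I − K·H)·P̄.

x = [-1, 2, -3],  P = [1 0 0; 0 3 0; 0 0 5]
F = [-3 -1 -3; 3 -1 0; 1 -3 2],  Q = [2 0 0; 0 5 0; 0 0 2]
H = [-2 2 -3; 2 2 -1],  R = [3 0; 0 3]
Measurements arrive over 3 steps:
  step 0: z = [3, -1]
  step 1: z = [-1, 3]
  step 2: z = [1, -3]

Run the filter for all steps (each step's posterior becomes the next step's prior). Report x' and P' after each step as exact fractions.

step 0: x̄ = F·x = [10, -5, -13]
step 0: P̄ = F·P·Fᵀ + Q = [59 -6 -24; -6 17 12; -24 12 50]
step 0: y = z − H·x̄ = [-6, -24]
step 0: S = H·P̄·Hᵀ + R = [373 -18; -18 357]
step 0: K = P̄·Hᵀ·S⁻¹ = [-6122/44279 47446/132837; 1250/44279 3910/132837; -9726/44279 -29006/132837]
step 0: x' = x̄ + K·y = [99954/44279, -260175/44279, -285223/44279]
step 0: P' = (I − K·H)·P̄ = [604175/132837 -1087822/132837 -1109632/132837; -1087822/132837 2181629/132837 2175884/132837; -1109632/132837 2175884/132837 2219522/132837]
step 1: x̄ = F·x = [815982/44279, 560037/44279, 310033/44279]
step 1: P̄ = F·P·Fᵀ + Q = [14415572/132837 13258394/132837 2643510/44279; 13258394/132837 14810321/132837 2742024/44279; 2643510/44279 2742024/44279 1786798/44279]
step 1: y = z − H·x̄ = [1397710/44279, -2309168/44279]
step 1: S = H·P̄·Hᵀ + R = [18643991/44279 -26623506/44279; -26623506/44279 164103221/132837]
step 1: K = P̄·Hᵀ·S⁻¹ = [-3740052590/21073325057 4268791214/21073325057; 2155142666/21073325057 7201467314/21073325057; -2930208294/21073325057 2034987918/21073325057]
step 1: x' = x̄ + K·y = [47665686918/21073325057, -40996672777/21073325057, -51068999477/21073325057]
step 1: P' = (I − K·H)·P̄ = [28090326028/21073325057 -43770832382/21073325057 -44167386350/21073325057; -43770832382/21073325057 102128609221/21073325057 95111151736/21073325057; -44167386350/21073325057 95111151736/21073325057 95782567018/21073325057]
step 2: x̄ = F·x = [51206610454/21073325057, 183993733531/21073325057, 68517706295/21073325057]
step 2: P̄ = F·P·Fᵀ + Q = [772160258573/21073325057 532155607327/21073325057 360537327717/21073325057; 532155607327/21073325057 722933163050/21073325057 373138507995/21073325057; 360537327717/21073325057 373138507995/21073325057 317146355263/21073325057]
step 2: y = z − H·x̄ = [-38947802212/21073325057, -465102956846/21073325057]
step 2: S = H·P̄·Hᵀ + R = [4489451837078/21073325057 -3672726691131/21073325057; -3672726691131/21073325057 7683281532694/21073325057]
step 2: K = P̄·Hᵀ·S⁻¹ = [-177558104991217/996748305603403 206768669079513/996748305603403; 103427959676059/996748305603403 326677169428449/996748305603403; -137242110556923/996748305603403 83611726923755/996748305603403]
step 2: x' = x̄ + K·y = [-1813340757027176/996748305603403, 1301580690876783/996748305603403, 1649104956966383/996748305603403]
step 2: P' = (I − K·H)·P̄ = [1306648344406137/996748305603403 -2014898604639957/996748305603403 -2036806527706179/996748305603403; -2014898604639957/996748305603403 4687249870736880/996748305603403 4364671023908499/996748305603403; -2036806527706179/996748305603403 4364671023908499/996748305603403 4404893811633375/996748305603403]

step 0: x' = [99954/44279, -260175/44279, -285223/44279], P' = [604175/132837 -1087822/132837 -1109632/132837; -1087822/132837 2181629/132837 2175884/132837; -1109632/132837 2175884/132837 2219522/132837]
step 1: x' = [47665686918/21073325057, -40996672777/21073325057, -51068999477/21073325057], P' = [28090326028/21073325057 -43770832382/21073325057 -44167386350/21073325057; -43770832382/21073325057 102128609221/21073325057 95111151736/21073325057; -44167386350/21073325057 95111151736/21073325057 95782567018/21073325057]
step 2: x' = [-1813340757027176/996748305603403, 1301580690876783/996748305603403, 1649104956966383/996748305603403], P' = [1306648344406137/996748305603403 -2014898604639957/996748305603403 -2036806527706179/996748305603403; -2014898604639957/996748305603403 4687249870736880/996748305603403 4364671023908499/996748305603403; -2036806527706179/996748305603403 4364671023908499/996748305603403 4404893811633375/996748305603403]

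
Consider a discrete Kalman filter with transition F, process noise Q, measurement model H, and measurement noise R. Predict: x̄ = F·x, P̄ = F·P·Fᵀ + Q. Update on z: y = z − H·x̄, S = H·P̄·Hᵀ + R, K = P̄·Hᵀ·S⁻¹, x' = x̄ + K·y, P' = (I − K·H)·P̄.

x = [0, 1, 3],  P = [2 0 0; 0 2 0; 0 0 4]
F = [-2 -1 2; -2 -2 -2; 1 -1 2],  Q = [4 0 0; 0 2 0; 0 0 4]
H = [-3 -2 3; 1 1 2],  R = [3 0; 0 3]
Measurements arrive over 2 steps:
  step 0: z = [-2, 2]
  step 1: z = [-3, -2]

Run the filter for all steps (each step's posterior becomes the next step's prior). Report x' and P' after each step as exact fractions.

step 0: x' = [328805/75599, -313318/75599, 72273/75599], P' = [611598/75599 -747360/75599 108558/75599; -747360/75599 970026/75599 -116004/75599; 108558/75599 -116004/75599 41256/75599]
step 1: x' = [2202873430/3889581149, -3400311708/3889581149, -3608460721/3889581149], P' = [10403841886/3889581149 -12256046760/3889581149 1755488434/3889581149; -12256046760/3889581149 17251710414/3889581149 -1204220328/3889581149; 1755488434/3889581149 -1204220328/3889581149 1454800612/3889581149]

step 0: x̄ = F·x = [5, -8, 5]
step 0: P̄ = F·P·Fᵀ + Q = [30 -4 14; -4 34 -16; 14 -16 24]
step 0: y = z − H·x̄ = [-18, -5]
step 0: S = H·P̄·Hᵀ + R = [517 -20; -20 147]
step 0: K = P̄·Hᵀ·S⁻¹ = [-4800/75599 27118/75599; -15328/75599 -3114/75599; 10034/75599 25022/75599]
step 0: x' = x̄ + K·y = [328805/75599, -313318/75599, 72273/75599]
step 0: P' = (I − K·H)·P̄ = [611598/75599 -747360/75599 108558/75599; -747360/75599 970026/75599 -116004/75599; 108558/75599 -116004/75599 41256/75599]
step 1: x̄ = F·x = [-199746/75599, -175520/75599, 786669/75599]
step 1: P̄ = F·P·Fᵀ + Q = [489950/75599 -30732/75599 -588606/75599; -30732/75599 604270/75599 132492/75599; -588606/75599 132492/75599 4442012/75599]
step 1: y = z − H·x̄ = [-3537082/75599, -1349270/75599]
step 1: S = H·P̄·Hᵀ + R = [55667755/75599 25760668/75599; 25760668/75599 17203145/75599]
step 1: K = P̄·Hᵀ·S⁻¹ = [-477655612/3889581149 552923998/3889581149; -449313844/3889581149 862407666/3889581149; 502125730/3889581149 1153623110/3889581149]
step 1: x' = x̄ + K·y = [2202873430/3889581149, -3400311708/3889581149, -3608460721/3889581149]
step 1: P' = (I − K·H)·P̄ = [10403841886/3889581149 -12256046760/3889581149 1755488434/3889581149; -12256046760/3889581149 17251710414/3889581149 -1204220328/3889581149; 1755488434/3889581149 -1204220328/3889581149 1454800612/3889581149]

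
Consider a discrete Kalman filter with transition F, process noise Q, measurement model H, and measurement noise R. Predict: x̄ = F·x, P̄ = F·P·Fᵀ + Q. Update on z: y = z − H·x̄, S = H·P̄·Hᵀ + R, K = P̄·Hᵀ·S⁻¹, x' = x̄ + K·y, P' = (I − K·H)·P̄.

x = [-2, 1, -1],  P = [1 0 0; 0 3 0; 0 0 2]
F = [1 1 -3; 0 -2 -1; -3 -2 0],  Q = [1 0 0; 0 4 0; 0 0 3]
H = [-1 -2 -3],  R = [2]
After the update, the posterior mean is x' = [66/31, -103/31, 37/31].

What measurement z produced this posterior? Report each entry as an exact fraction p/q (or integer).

x̄ = F·x = [2, -1, 4]
P̄ = F·P·Fᵀ + Q = [23 0 -9; 0 18 12; -9 12 24]
S = H·P̄·Hᵀ + R = [403]
K = P̄·Hᵀ·S⁻¹ = [4/403; -72/403; -87/403]
x' − x̄ = [4/31, -72/31, -87/31] = K·y
y = (KᵀK)⁻¹·Kᵀ·(x' − x̄) = [13]
z = y + H·x̄ = [13] + [-12] = [1]

z = [1]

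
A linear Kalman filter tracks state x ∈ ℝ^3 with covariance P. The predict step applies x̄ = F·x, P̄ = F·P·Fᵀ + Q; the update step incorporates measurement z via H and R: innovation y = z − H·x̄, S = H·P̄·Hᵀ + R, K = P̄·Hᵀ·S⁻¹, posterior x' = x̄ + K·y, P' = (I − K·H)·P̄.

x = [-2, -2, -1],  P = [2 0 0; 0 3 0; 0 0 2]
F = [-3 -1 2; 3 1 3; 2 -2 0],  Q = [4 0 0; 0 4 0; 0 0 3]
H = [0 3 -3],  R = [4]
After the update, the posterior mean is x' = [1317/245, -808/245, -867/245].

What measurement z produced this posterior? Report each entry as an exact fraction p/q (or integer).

z = [1]

x̄ = F·x = [6, -11, 0]
P̄ = F·P·Fᵀ + Q = [33 -9 -6; -9 43 6; -6 6 23]
S = H·P̄·Hᵀ + R = [490]
K = P̄·Hᵀ·S⁻¹ = [-9/490; 111/490; -51/490]
x' − x̄ = [-153/245, 1887/245, -867/245] = K·y
y = (KᵀK)⁻¹·Kᵀ·(x' − x̄) = [34]
z = y + H·x̄ = [34] + [-33] = [1]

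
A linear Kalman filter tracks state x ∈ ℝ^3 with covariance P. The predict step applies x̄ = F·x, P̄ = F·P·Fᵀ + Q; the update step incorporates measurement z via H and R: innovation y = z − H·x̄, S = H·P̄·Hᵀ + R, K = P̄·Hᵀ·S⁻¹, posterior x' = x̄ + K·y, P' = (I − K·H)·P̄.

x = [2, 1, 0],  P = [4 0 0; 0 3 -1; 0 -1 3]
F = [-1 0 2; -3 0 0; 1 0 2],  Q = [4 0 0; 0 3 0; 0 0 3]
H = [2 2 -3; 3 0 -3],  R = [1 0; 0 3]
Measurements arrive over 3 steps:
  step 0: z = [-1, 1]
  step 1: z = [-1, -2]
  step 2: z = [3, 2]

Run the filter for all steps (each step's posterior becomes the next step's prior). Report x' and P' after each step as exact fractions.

step 0: x' = [-66/1855, -1812/1855, -622/1855], P' = [63236/5565 9164/1855 60812/5565; 9164/1855 5553/1855 9578/1855; 60812/5565 9578/1855 60059/5565]
step 1: x' = [-102005690/111159113, -3120774/111159113, -32361257/111159113], P' = [311344676/111159113 86298972/111159113 273543420/111159113; 86298972/111159113 108648663/111159113 116673798/111159113; 273543420/111159113 116673798/111159113 269168815/111159113]
step 2: x' = [442390359724/560686883845, 521319754134/560686883845, 15492129599/112137376769], P' = [1505644137092/560686883845 418565960892/560686883845 264366695260/112137376769; 418565960892/560686883845 543788557707/560686883845 114716448150/112137376769; 264366695260/112137376769 114716448150/112137376769 261183008567/112137376769]

step 0: x̄ = F·x = [-2, -6, 2]
step 0: P̄ = F·P·Fᵀ + Q = [20 12 8; 12 39 -12; 8 -12 19]
step 0: y = z − H·x̄ = [21, 13]
step 0: S = H·P̄·Hᵀ + R = [552 315; 315 210]
step 0: K = P̄·Hᵀ·S⁻¹ = [-28/159 808/1855; 20/53 -414/1855; -31/159 251/1855]
step 0: x' = x̄ + K·y = [-66/1855, -1812/1855, -622/1855]
step 0: P' = (I − K·H)·P̄ = [63236/5565 9164/1855 60812/5565; 9164/1855 5553/1855 9578/1855; 60812/5565 9578/1855 60059/5565]
step 1: x̄ = F·x = [-1178/1855, 198/1855, -262/371]
step 1: P̄ = F·P·Fᵀ + Q = [82484/5565 -58388/1855 11800/371; -58388/1855 195273/1855 -36972/371; 11800/371 -36972/371 37561/371]
step 1: y = z − H·x̄ = [-765/371, -4106/1855]
step 1: S = H·P̄·Hᵀ + R = [2175832/1113 345809/371; 345809/371 881262/1855]
step 1: K = P̄·Hᵀ·S⁻¹ = [-25342964/111159113 37801256/111159113; 39873876/111159113 -30374826/111159113; -27072009/111159113 4374605/111159113]
step 1: x' = x̄ + K·y = [-102005690/111159113, -3120774/111159113, -32361257/111159113]
step 1: P' = (I − K·H)·P̄ = [311344676/111159113 86298972/111159113 273543420/111159113; 86298972/111159113 108648663/111159113 116673798/111159113; 273543420/111159113 116673798/111159113 269168815/111159113]
step 2: x̄ = F·x = [37283176/111159113, 306017070/111159113, -166728204/111159113]
step 2: P̄ = F·P·Fᵀ + Q = [738482708/111159113 -707226492/111159113 765330584/111159113; -707226492/111159113 3135579423/111159113 -2575294548/111159113; 765330584/111159113 -2575294548/111159113 2815670955/111159113]
step 2: y = z − H·x̄ = [-853307765/111159113, -389715914/111159113]
step 2: S = H·P̄·Hᵀ + R = [57010201864/111159113 29500384419/111159113; 29500384419/111159113 18544909794/111159113]
step 2: K = P̄·Hᵀ·S⁻¹ = [-117080232932/560686883845 16710060072/50971534895; 203962314948/560686883845 -14092389078/50971534895; -25382738881/112137376769 289426063/10194306979]
step 2: x' = x̄ + K·y = [442390359724/560686883845, 521319754134/560686883845, 15492129599/112137376769]
step 2: P' = (I − K·H)·P̄ = [1505644137092/560686883845 418565960892/560686883845 264366695260/112137376769; 418565960892/560686883845 543788557707/560686883845 114716448150/112137376769; 264366695260/112137376769 114716448150/112137376769 261183008567/112137376769]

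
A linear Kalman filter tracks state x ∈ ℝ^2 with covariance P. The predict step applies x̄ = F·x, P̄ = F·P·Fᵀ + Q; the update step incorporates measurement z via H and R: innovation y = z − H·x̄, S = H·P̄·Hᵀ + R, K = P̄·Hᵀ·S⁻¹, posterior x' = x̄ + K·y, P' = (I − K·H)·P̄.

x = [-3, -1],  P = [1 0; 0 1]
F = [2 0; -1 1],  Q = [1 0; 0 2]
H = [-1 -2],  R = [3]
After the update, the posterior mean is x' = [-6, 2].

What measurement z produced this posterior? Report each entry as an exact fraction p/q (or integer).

z = [2]

x̄ = F·x = [-6, 2]
P̄ = F·P·Fᵀ + Q = [5 -2; -2 4]
S = H·P̄·Hᵀ + R = [16]
K = P̄·Hᵀ·S⁻¹ = [-1/16; -3/8]
x' − x̄ = [0, 0] = K·y
y = (KᵀK)⁻¹·Kᵀ·(x' − x̄) = [0]
z = y + H·x̄ = [0] + [2] = [2]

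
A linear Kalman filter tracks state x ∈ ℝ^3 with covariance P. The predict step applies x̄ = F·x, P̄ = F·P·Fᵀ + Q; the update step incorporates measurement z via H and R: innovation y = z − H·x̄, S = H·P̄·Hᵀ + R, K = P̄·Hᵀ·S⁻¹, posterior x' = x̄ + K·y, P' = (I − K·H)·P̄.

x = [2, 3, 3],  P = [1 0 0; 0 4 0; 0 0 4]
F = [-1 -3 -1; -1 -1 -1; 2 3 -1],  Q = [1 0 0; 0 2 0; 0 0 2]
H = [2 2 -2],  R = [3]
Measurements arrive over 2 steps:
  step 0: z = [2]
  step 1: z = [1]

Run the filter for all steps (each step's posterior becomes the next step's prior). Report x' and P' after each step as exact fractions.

step 0: x' = [-142/887, -2080/887, -3010/887], P' = [2658/887 943/887 3322/887; 943/887 3981/887 4810/887; 3322/887 4810/887 8402/887]
step 1: x' = [1995682/1591293, 92892/530431, 1425628/1591293], P' = [3292690/1591293 -447501/530431 1391740/1591293; -447501/530431 1326429/530431 764790/530431; 1391740/1591293 764790/530431 3976723/1591293]

step 0: x̄ = F·x = [-14, -8, 10]
step 0: P̄ = F·P·Fᵀ + Q = [42 17 -34; 17 11 -10; -34 -10 46]
step 0: y = z − H·x̄ = [66]
step 0: S = H·P̄·Hᵀ + R = [887]
step 0: K = P̄·Hᵀ·S⁻¹ = [186/887; 76/887; -180/887]
step 0: x' = x̄ + K·y = [-142/887, -2080/887, -3010/887]
step 0: P' = (I − K·H)·P̄ = [2658/887 943/887 3322/887; 943/887 3981/887 4810/887; 3322/887 4810/887 8402/887]
step 1: x̄ = F·x = [9392/887, 5232/887, -3514/887]
step 1: P̄ = F·P·Fᵀ + Q = [88938/887 52659/887 -44552/887; 52659/887 34965/887 -26514/887; -44552/887 -26514/887 25805/887]
step 1: y = z − H·x̄ = [-35389/887]
step 1: S = H·P̄·Hᵀ + R = [1591293/887]
step 1: K = P̄·Hᵀ·S⁻¹ = [372298/1591293; 76092/530431; -193742/1591293]
step 1: x' = x̄ + K·y = [1995682/1591293, 92892/530431, 1425628/1591293]
step 1: P' = (I − K·H)·P̄ = [3292690/1591293 -447501/530431 1391740/1591293; -447501/530431 1326429/530431 764790/530431; 1391740/1591293 764790/530431 3976723/1591293]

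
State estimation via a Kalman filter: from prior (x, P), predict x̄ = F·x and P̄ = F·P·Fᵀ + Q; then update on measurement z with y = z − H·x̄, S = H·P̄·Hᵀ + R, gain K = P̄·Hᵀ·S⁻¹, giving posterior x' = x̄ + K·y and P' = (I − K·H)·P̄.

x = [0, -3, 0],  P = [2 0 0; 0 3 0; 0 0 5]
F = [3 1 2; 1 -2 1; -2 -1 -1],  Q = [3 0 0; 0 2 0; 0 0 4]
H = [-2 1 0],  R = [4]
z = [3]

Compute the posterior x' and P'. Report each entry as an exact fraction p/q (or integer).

x' = [219/161, 957/161, 60/161]
P' = [1000/161 1688/161 -359/161; 1688/161 3380/161 -530/161; -359/161 -530/161 1011/161]

x̄ = F·x = [-3, 6, 3]
P̄ = F·P·Fᵀ + Q = [44 10 -25; 10 21 -3; -25 -3 20]
y = z − H·x̄ = [-9]
S = H·P̄·Hᵀ + R = [161]
K = P̄·Hᵀ·S⁻¹ = [-78/161; 1/161; 47/161]
x' = x̄ + K·y = [219/161, 957/161, 60/161]
P' = (I − K·H)·P̄ = [1000/161 1688/161 -359/161; 1688/161 3380/161 -530/161; -359/161 -530/161 1011/161]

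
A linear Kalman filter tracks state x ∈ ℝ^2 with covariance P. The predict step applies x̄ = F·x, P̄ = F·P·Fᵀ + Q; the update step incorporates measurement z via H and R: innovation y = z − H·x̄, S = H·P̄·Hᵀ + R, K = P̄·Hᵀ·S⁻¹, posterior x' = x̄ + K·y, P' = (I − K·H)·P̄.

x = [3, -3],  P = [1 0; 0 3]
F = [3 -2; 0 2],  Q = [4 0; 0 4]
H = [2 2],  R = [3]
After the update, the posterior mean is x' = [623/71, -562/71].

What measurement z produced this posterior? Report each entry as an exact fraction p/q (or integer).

z = [1]

x̄ = F·x = [15, -6]
P̄ = F·P·Fᵀ + Q = [25 -12; -12 16]
S = H·P̄·Hᵀ + R = [71]
K = P̄·Hᵀ·S⁻¹ = [26/71; 8/71]
x' − x̄ = [-442/71, -136/71] = K·y
y = (KᵀK)⁻¹·Kᵀ·(x' − x̄) = [-17]
z = y + H·x̄ = [-17] + [18] = [1]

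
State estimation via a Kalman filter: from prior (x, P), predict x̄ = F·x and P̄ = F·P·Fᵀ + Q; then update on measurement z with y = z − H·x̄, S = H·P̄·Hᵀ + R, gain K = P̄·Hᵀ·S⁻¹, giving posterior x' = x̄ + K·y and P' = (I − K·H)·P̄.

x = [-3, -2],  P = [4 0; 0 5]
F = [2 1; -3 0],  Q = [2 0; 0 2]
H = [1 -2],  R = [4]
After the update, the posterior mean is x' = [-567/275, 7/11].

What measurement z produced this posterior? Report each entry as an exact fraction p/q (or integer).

z = [-3]

x̄ = F·x = [-8, 9]
P̄ = F·P·Fᵀ + Q = [23 -24; -24 38]
S = H·P̄·Hᵀ + R = [275]
K = P̄·Hᵀ·S⁻¹ = [71/275; -4/11]
x' − x̄ = [1633/275, -92/11] = K·y
y = (KᵀK)⁻¹·Kᵀ·(x' − x̄) = [23]
z = y + H·x̄ = [23] + [-26] = [-3]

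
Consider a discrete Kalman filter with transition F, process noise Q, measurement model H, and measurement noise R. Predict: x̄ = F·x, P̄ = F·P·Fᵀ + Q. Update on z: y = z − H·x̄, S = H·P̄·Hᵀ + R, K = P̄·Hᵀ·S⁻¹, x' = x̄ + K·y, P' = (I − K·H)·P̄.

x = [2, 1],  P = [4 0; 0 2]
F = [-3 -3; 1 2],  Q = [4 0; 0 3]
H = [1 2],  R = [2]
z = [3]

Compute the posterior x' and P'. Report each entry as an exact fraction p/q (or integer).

x̄ = F·x = [-9, 4]
P̄ = F·P·Fᵀ + Q = [58 -24; -24 15]
y = z − H·x̄ = [4]
S = H·P̄·Hᵀ + R = [24]
K = P̄·Hᵀ·S⁻¹ = [5/12; 1/4]
x' = x̄ + K·y = [-22/3, 5]
P' = (I − K·H)·P̄ = [323/6 -53/2; -53/2 27/2]

x' = [-22/3, 5]
P' = [323/6 -53/2; -53/2 27/2]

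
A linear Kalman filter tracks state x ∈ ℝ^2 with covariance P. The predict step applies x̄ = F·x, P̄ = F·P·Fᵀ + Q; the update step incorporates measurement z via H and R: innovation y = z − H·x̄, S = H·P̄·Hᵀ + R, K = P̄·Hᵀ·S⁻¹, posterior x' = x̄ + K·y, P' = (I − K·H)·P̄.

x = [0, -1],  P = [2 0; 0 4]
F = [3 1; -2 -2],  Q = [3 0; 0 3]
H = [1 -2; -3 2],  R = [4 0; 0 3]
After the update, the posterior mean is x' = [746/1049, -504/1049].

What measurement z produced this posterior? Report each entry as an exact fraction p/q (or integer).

z = [2, -3]

x̄ = F·x = [-1, 2]
P̄ = F·P·Fᵀ + Q = [25 -20; -20 27]
S = H·P̄·Hᵀ + R = [217 -343; -343 576]
K = P̄·Hᵀ·S⁻¹ = [-2005/7343 -380/1049; -3522/7343 -92/1049]
x' − x̄ = [1795/1049, -2602/1049] = K·y
y = (KᵀK)⁻¹·Kᵀ·(x' − x̄) = [7, -10]
z = y + H·x̄ = [7, -10] + [-5, 7] = [2, -3]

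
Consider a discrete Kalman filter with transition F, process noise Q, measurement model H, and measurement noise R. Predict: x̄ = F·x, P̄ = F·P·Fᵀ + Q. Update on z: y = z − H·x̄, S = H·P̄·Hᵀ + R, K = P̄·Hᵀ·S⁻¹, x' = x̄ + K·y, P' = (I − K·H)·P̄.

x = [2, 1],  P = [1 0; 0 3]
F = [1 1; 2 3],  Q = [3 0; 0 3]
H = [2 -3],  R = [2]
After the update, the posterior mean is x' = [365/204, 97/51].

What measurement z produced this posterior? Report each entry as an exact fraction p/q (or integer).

x̄ = F·x = [3, 7]
P̄ = F·P·Fᵀ + Q = [7 11; 11 34]
S = H·P̄·Hᵀ + R = [204]
K = P̄·Hᵀ·S⁻¹ = [-19/204; -20/51]
x' − x̄ = [-247/204, -260/51] = K·y
y = (KᵀK)⁻¹·Kᵀ·(x' − x̄) = [13]
z = y + H·x̄ = [13] + [-15] = [-2]

z = [-2]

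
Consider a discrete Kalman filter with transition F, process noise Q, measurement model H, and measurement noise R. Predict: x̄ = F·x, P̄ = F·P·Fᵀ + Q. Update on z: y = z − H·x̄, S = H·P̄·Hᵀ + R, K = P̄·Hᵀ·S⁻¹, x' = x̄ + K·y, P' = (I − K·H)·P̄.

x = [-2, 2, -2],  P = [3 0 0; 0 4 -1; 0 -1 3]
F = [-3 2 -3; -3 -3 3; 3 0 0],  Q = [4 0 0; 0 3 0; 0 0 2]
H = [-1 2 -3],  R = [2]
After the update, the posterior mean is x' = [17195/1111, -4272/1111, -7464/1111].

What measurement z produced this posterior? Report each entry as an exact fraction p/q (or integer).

z = [-3]

x̄ = F·x = [16, -6, -6]
P̄ = F·P·Fᵀ + Q = [86 -39 -27; -39 111 -27; -27 -27 29]
S = H·P̄·Hᵀ + R = [1111]
K = P̄·Hᵀ·S⁻¹ = [-83/1111; 342/1111; -114/1111]
x' − x̄ = [-581/1111, 2394/1111, -798/1111] = K·y
y = (KᵀK)⁻¹·Kᵀ·(x' − x̄) = [7]
z = y + H·x̄ = [7] + [-10] = [-3]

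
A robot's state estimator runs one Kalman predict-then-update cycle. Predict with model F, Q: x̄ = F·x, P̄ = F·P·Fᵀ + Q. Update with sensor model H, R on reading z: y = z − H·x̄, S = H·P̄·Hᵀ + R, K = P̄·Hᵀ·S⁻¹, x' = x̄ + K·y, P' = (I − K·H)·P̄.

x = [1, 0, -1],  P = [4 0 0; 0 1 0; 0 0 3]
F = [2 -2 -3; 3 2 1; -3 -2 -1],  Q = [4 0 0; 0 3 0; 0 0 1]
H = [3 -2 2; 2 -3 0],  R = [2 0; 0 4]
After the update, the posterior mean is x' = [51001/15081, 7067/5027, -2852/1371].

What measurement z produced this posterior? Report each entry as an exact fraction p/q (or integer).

x̄ = F·x = [5, 2, -2]
P̄ = F·P·Fᵀ + Q = [51 11 -11; 11 46 -43; -11 -43 44]
S = H·P̄·Hᵀ + R = [901 653; 653 490]
K = P̄·Hᵀ·S⁻¹ = [8353/15081 -9008/15081; 1566/5027 -3277/5027; -71/1371 394/1371]
x' − x̄ = [-24404/15081, -2987/5027, -110/1371] = K·y
y = (KᵀK)⁻¹·Kᵀ·(x' − x̄) = [-4, -1]
z = y + H·x̄ = [-4, -1] + [7, 4] = [3, 3]

z = [3, 3]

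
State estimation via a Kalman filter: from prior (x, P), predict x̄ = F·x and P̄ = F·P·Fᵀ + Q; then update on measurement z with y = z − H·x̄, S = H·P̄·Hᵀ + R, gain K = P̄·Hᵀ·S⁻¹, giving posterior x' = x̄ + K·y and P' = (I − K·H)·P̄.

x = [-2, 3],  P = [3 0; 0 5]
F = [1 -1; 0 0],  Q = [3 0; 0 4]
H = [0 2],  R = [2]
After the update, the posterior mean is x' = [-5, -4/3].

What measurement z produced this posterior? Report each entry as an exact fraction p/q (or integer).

x̄ = F·x = [-5, 0]
P̄ = F·P·Fᵀ + Q = [11 0; 0 4]
S = H·P̄·Hᵀ + R = [18]
K = P̄·Hᵀ·S⁻¹ = [0; 4/9]
x' − x̄ = [0, -4/3] = K·y
y = (KᵀK)⁻¹·Kᵀ·(x' − x̄) = [-3]
z = y + H·x̄ = [-3] + [0] = [-3]

z = [-3]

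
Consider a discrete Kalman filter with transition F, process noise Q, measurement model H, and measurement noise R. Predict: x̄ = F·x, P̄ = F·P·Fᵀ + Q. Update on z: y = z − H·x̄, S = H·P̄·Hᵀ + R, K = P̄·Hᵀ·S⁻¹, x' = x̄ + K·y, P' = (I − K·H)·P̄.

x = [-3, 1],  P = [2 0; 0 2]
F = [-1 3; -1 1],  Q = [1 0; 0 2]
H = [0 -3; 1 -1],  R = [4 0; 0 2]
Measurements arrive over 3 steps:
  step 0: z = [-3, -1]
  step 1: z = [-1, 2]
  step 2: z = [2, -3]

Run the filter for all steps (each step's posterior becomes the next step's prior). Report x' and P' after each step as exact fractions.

step 0: x̄ = F·x = [6, 4]
step 0: P̄ = F·P·Fᵀ + Q = [21 8; 8 6]
step 0: y = z − H·x̄ = [9, -3]
step 0: S = H·P̄·Hᵀ + R = [58 -6; -6 13]
step 0: K = P̄·Hᵀ·S⁻¹ = [-117/359 305/359; -111/359 4/359]
step 0: x' = x̄ + K·y = [186/359, 425/359]
step 0: P' = (I − K·H)·P̄ = [766/359 156/359; 156/359 148/359]
step 1: x̄ = F·x = [1089/359, 239/359]
step 1: P̄ = F·P·Fᵀ + Q = [1521/359 586/359; 586/359 1320/359]
step 1: y = z − H·x̄ = [358/359, -132/359]
step 1: S = H·P̄·Hᵀ + R = [13316/359 2202/359; 2202/359 2387/359]
step 1: K = P̄·Hᵀ·S⁻¹ = [-2178/9379 5683/9379; -5457/18758 -367/9379]
step 1: x' = x̄ + K·y = [24189/9379, 3658/9379]
step 1: P' = (I − K·H)·P̄ = [14270/9379 2904/9379; 2904/9379 3638/9379]
step 2: x̄ = F·x = [-13215/9379, -20531/9379]
step 2: P̄ = F·P·Fᵀ + Q = [38967/9379 13568/9379; 13568/9379 30858/9379]
step 2: y = z − H·x̄ = [-42835/9379, -35453/9379]
step 2: S = H·P̄·Hᵀ + R = [315238/9379 51870/9379; 51870/9379 61447/9379]
step 2: K = P̄·Hᵀ·S⁻¹ = [-203571/889217 77057/127031; -255441/889217 -4940/127031]
step 2: x' = x̄ + K·y = [-2362123/889217, -649188/889217]
step 2: P' = (I − K·H)·P̄ = [1350226/889217 271428/889217; 271428/889217 340588/889217]

step 0: x' = [186/359, 425/359], P' = [766/359 156/359; 156/359 148/359]
step 1: x' = [24189/9379, 3658/9379], P' = [14270/9379 2904/9379; 2904/9379 3638/9379]
step 2: x' = [-2362123/889217, -649188/889217], P' = [1350226/889217 271428/889217; 271428/889217 340588/889217]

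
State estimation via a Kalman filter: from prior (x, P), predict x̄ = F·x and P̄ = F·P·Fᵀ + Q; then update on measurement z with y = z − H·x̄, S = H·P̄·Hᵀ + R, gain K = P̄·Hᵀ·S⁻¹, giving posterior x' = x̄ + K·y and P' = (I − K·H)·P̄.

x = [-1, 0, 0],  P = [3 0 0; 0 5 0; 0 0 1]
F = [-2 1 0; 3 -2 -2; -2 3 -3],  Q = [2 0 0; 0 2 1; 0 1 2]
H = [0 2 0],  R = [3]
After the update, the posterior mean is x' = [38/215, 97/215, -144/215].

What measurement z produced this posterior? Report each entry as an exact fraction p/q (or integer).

z = [1]

x̄ = F·x = [2, -3, 2]
P̄ = F·P·Fᵀ + Q = [19 -28 27; -28 53 -41; 27 -41 68]
S = H·P̄·Hᵀ + R = [215]
K = P̄·Hᵀ·S⁻¹ = [-56/215; 106/215; -82/215]
x' − x̄ = [-392/215, 742/215, -574/215] = K·y
y = (KᵀK)⁻¹·Kᵀ·(x' − x̄) = [7]
z = y + H·x̄ = [7] + [-6] = [1]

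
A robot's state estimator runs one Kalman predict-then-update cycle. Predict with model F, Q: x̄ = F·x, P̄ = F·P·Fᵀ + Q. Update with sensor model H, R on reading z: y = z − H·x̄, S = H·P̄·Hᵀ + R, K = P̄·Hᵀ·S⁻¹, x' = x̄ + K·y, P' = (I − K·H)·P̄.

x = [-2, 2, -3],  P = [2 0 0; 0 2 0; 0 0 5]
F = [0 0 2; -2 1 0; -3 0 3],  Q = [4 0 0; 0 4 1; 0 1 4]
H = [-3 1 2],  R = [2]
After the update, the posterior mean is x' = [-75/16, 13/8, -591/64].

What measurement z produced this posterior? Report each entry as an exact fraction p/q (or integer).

x̄ = F·x = [-6, 6, -3]
P̄ = F·P·Fᵀ + Q = [24 0 30; 0 14 13; 30 13 67]
S = H·P̄·Hᵀ + R = [192]
K = P̄·Hᵀ·S⁻¹ = [-1/16; 5/24; 19/64]
x' − x̄ = [21/16, -35/8, -399/64] = K·y
y = (KᵀK)⁻¹·Kᵀ·(x' − x̄) = [-21]
z = y + H·x̄ = [-21] + [18] = [-3]

z = [-3]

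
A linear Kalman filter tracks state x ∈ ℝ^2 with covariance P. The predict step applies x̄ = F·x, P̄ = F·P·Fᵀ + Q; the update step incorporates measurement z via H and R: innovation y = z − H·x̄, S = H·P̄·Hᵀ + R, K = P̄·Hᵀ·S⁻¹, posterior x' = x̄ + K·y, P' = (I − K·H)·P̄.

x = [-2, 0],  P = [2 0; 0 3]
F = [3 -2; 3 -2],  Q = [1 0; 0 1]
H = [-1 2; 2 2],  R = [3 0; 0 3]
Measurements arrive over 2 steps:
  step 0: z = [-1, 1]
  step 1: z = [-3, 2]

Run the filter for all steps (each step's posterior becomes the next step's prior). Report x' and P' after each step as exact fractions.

step 0: x̄ = F·x = [-6, -6]
step 0: P̄ = F·P·Fᵀ + Q = [31 30; 30 31]
step 0: y = z − H·x̄ = [5, 25]
step 0: S = H·P̄·Hᵀ + R = [38 122; 122 491]
step 0: K = P̄·Hᵀ·S⁻¹ = [-215/1258 183/629; 138/629 122/629]
step 0: x' = x̄ + K·y = [31/74, -2/37]
step 0: P' = (I − K·H)·P̄ = [581/1258 -16/629; -16/629 199/629]
step 1: x̄ = F·x = [101/74, 101/74]
step 1: P̄ = F·P·Fᵀ + Q = [8463/1258 7205/1258; 7205/1258 8463/1258]
step 1: y = z − H·x̄ = [-323/74, -128/37]
step 1: S = H·P̄·Hᵀ + R = [17269/1258 15668/629; 15668/629 64559/629]
step 1: K = P̄·Hᵀ·S⁻¹ = [-56725/330629 94008/330629; 72393/330629 62672/330629]
step 1: x' = x̄ + K·y = [373644/330629, -81533/330629]
step 1: P' = (I − K·H)·P̄ = [150733/330629 -9721/330629; -9721/330629 103729/330629]

step 0: x' = [31/74, -2/37], P' = [581/1258 -16/629; -16/629 199/629]
step 1: x' = [373644/330629, -81533/330629], P' = [150733/330629 -9721/330629; -9721/330629 103729/330629]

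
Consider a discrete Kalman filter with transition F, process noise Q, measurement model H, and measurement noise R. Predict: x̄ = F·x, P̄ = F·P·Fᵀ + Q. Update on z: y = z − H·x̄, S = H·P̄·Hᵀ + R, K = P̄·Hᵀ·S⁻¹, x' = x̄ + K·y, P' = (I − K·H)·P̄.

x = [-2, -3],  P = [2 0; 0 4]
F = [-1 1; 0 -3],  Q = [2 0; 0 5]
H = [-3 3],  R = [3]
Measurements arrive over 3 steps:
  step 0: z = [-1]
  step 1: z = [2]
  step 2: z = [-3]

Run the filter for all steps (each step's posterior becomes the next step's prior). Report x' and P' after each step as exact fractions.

step 0: x' = [20/11, 337/220], P' = [28/11 27/11; 27/11 593/220]
step 1: x' = [-8169/11012, -1375/11012], P' = [22599/11012 22263/11012; 22263/11012 25561/11012]
step 2: x' = [1398841/2005354, -589827/2005354], P' = [3983809/2005354 3912705/2005354; 3912705/2005354 4502711/2005354]

step 0: x̄ = F·x = [-1, 9]
step 0: P̄ = F·P·Fᵀ + Q = [8 -12; -12 41]
step 0: y = z − H·x̄ = [-31]
step 0: S = H·P̄·Hᵀ + R = [660]
step 0: K = P̄·Hᵀ·S⁻¹ = [-1/11; 53/220]
step 0: x' = x̄ + K·y = [20/11, 337/220]
step 0: P' = (I − K·H)·P̄ = [28/11 27/11; 27/11 593/220]
step 1: x̄ = F·x = [-63/220, -1011/220]
step 1: P̄ = F·P·Fᵀ + Q = [513/220 -159/220; -159/220 6437/220]
step 1: y = z − H·x̄ = [821/55]
step 1: S = H·P̄·Hᵀ + R = [16518/55]
step 1: K = P̄·Hᵀ·S⁻¹ = [-84/2753; 1649/5506]
step 1: x' = x̄ + K·y = [-8169/11012, -1375/11012]
step 1: P' = (I − K·H)·P̄ = [22599/11012 22263/11012; 22263/11012 25561/11012]
step 2: x̄ = F·x = [3397/5506, 4125/11012]
step 2: P̄ = F·P·Fᵀ + Q = [12829/5506 -4947/5506; -4947/5506 285109/11012]
step 2: y = z − H·x̄ = [-25029/11012]
step 2: S = H·P̄·Hᵀ + R = [3008031/11012]
step 2: K = P̄·Hᵀ·S⁻¹ = [-35552/1002677; 295003/1002677]
step 2: x' = x̄ + K·y = [1398841/2005354, -589827/2005354]
step 2: P' = (I − K·H)·P̄ = [3983809/2005354 3912705/2005354; 3912705/2005354 4502711/2005354]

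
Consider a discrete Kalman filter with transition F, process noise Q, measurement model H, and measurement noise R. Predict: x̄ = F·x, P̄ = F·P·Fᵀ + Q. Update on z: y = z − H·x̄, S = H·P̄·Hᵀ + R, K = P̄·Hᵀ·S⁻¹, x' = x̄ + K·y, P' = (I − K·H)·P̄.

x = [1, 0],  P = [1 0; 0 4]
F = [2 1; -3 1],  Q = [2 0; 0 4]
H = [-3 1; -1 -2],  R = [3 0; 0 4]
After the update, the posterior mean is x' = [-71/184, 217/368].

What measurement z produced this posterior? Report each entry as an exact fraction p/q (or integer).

z = [2, -1]

x̄ = F·x = [2, -3]
P̄ = F·P·Fᵀ + Q = [10 -2; -2 17]
S = H·P̄·Hᵀ + R = [122 -14; -14 74]
K = P̄·Hᵀ·S⁻¹ = [-613/2208 -295/2208; 209/1472 -597/1472]
x' − x̄ = [-439/184, 1321/368] = K·y
y = (KᵀK)⁻¹·Kᵀ·(x' − x̄) = [11, -5]
z = y + H·x̄ = [11, -5] + [-9, 4] = [2, -1]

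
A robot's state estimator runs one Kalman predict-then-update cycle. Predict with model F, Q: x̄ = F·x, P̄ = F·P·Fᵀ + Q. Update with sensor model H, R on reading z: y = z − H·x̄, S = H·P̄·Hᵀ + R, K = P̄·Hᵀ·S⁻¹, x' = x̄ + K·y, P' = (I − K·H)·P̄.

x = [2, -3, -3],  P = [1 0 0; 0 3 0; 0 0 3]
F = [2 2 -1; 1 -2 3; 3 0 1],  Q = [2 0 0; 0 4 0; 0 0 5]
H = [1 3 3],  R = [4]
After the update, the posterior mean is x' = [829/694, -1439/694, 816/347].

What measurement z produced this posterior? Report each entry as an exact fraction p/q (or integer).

z = [2]

x̄ = F·x = [1, -1, 3]
P̄ = F·P·Fᵀ + Q = [21 -19 3; -19 44 12; 3 12 17]
S = H·P̄·Hᵀ + R = [694]
K = P̄·Hᵀ·S⁻¹ = [-27/694; 149/694; 45/347]
x' − x̄ = [135/694, -745/694, -225/347] = K·y
y = (KᵀK)⁻¹·Kᵀ·(x' − x̄) = [-5]
z = y + H·x̄ = [-5] + [7] = [2]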